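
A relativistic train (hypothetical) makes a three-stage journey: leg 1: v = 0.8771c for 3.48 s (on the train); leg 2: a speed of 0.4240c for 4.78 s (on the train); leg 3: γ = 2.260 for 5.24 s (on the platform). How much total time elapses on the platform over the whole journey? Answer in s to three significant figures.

Leg 1: γ = 1/√(1 − 0.8771²) = 1/√0.2307 = 2.082; Δt_1 = 2.082 × 3.48 = 7.245 s.
Leg 2: γ = 1/√(1 − 0.4240²) = 1/√0.8202 = 1.104; Δt_2 = 1.104 × 4.78 = 5.278 s.
Leg 3: 5.24 s is already measured on the platform.
Total: 7.245 + 5.278 + 5.240 s.

Δt = 17.8 s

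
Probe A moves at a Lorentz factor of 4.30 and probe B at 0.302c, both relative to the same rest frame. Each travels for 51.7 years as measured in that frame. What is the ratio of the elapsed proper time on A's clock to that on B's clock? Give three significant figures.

A: γ = 4.30. B: γ = 1/√(1 − 0.302²) = 1/√0.9088 = 1.049.
τ_A/τ_B = γ_B/γ_A = 1.049/4.300 = 0.2439, so τ_A/τ_B = 0.2439.

τ_A/τ_B = 0.244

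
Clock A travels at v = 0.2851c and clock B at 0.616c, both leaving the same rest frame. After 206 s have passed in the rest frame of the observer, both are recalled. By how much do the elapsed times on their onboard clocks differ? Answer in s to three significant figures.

A: γ = 1/√(1 − 0.2851²) = 1/√0.9187 = 1.043; τ_A = 206/1.043 = 197.5 s.
B: γ = 1/√(1 − 0.616²) = 1/√0.6205 = 1.269; τ_B = 206/1.269 = 162.3 s.

|τ_A − τ_B| = 35.2 s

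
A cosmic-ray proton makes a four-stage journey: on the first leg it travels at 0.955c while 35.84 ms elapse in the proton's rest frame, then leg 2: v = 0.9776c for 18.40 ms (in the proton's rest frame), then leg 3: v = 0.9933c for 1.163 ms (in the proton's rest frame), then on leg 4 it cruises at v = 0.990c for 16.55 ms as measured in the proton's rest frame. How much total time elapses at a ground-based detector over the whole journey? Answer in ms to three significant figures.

Leg 1: γ = 1/√(1 − 0.955²) = 1/√0.08798 = 3.371; Δt_1 = 3.371 × 35.84 = 120.8 ms.
Leg 2: γ = 1/√(1 − 0.9776²) = 1/√0.04430 = 4.751; Δt_2 = 4.751 × 18.40 = 87.42 ms.
Leg 3: γ = 1/√(1 − 0.9933²) = 1/√0.01336 = 8.653; Δt_3 = 8.653 × 1.163 = 10.06 ms.
Leg 4: γ = 1/√(1 − 0.990²) = 1/√0.01990 = 7.089; Δt_4 = 7.089 × 16.55 = 117.3 ms.
Total: 120.8 + 87.42 + 10.06 + 117.3 ms.

Δt = 336 ms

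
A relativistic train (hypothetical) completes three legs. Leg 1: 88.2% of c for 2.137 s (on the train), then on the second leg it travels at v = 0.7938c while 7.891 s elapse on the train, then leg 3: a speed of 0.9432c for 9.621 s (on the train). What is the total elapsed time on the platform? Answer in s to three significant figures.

Δt = 46.5 s

Leg 1: β = 0.882; γ = 1/√(1 − 0.882²) = 1/√0.2221 = 2.122; Δt_1 = 2.122 × 2.137 = 4.535 s.
Leg 2: γ = 1/√(1 − 0.7938²) = 1/√0.3699 = 1.644; Δt_2 = 1.644 × 7.891 = 12.97 s.
Leg 3: γ = 1/√(1 − 0.9432²) = 1/√0.1104 = 3.010; Δt_3 = 3.010 × 9.621 = 28.96 s.
Total: 4.535 + 12.97 + 28.96 s.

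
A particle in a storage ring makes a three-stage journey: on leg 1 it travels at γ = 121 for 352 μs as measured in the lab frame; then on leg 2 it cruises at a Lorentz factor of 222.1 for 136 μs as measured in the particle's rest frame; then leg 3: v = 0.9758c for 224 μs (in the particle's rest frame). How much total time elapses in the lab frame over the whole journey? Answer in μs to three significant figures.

Δt = 3.16×10⁴ μs

Leg 1: 352 μs is already measured in the lab frame.
Leg 2: γ = 222.1; Δt_2 = 222.1 × 136 = 3.021×10⁴ μs.
Leg 3: γ = 1/√(1 − 0.9758²) = 1/√0.04781 = 4.573; Δt_3 = 4.573 × 224 = 1024 μs.
Total: 352.0 + 3.021×10⁴ + 1024 μs.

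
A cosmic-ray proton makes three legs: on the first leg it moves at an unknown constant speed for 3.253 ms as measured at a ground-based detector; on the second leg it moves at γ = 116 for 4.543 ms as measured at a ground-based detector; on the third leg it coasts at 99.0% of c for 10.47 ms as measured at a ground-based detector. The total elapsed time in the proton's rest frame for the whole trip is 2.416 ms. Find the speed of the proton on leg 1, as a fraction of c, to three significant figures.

β = 0.961

Leg 1: speed unknown; τ_1 = 3.253/γ_1.
Leg 2: γ = 116; τ_2 = 4.543/116.0 = 0.03916 ms.
Leg 3: β = 0.990; γ = 1/√(1 − 0.990²) = 1/√0.01990 = 7.089; τ_3 = 10.47/7.089 = 1.477 ms.
Total proper time: τ_1 + 0.03916 + 1.477 = 2.416, so τ_1 = 2.416 − 1.516 = 0.8999 ms.
γ_1 = 3.253/0.8999 = 3.615; β = √(1 − 1/γ²) = √0.9235.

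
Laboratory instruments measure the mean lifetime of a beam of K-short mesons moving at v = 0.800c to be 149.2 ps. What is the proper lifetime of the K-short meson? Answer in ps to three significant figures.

γ = 1/√(1 − 0.800²) = 1/√0.3600 = 1.667
The lab-frame lifetime is the dilated interval; the proper lifetime is τ₀ = Δt/γ = 149.2/1.667 ps.

τ₀ = 89.5 ps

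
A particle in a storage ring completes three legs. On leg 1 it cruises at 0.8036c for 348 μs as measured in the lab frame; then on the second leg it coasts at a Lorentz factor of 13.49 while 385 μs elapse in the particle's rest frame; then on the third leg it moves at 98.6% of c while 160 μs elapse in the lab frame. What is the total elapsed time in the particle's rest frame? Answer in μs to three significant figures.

τ = 619 μs

Leg 1: γ = 1/√(1 − 0.8036²) = 1/√0.3542 = 1.680; τ_1 = 348/1.680 = 207.1 μs.
Leg 2: 385 μs is already measured in the particle's rest frame.
Leg 3: β = 0.986; γ = 1/√(1 − 0.986²) = 1/√0.02780 = 5.997; τ_3 = 160/5.997 = 26.68 μs.
Total: 207.1 + 385.0 + 26.68 μs.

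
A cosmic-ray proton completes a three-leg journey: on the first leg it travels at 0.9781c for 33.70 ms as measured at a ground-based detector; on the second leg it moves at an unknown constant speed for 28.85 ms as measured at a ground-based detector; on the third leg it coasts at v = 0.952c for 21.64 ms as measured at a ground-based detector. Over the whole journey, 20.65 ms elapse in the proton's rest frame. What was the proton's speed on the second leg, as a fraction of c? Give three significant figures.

Leg 1: γ = 1/√(1 − 0.9781²) = 1/√0.04332 = 4.805; τ_1 = 33.70/4.805 = 7.014 ms.
Leg 2: speed unknown; τ_2 = 28.85/γ_2.
Leg 3: γ = 1/√(1 − 0.952²) = 1/√0.09370 = 3.267; τ_3 = 21.64/3.267 = 6.624 ms.
Total proper time: 7.014 + τ_2 + 6.624 = 20.65, so τ_2 = 20.65 − 13.64 = 7.012 ms.
γ_2 = 28.85/7.012 = 4.114; β = √(1 − 1/γ²) = √0.9409.

β = 0.970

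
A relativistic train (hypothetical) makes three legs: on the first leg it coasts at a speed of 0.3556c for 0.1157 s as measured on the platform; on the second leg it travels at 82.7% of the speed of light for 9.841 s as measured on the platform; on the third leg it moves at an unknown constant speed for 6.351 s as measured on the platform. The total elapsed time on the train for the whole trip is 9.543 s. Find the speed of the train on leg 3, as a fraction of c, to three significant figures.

β = 0.789

Leg 1: γ = 1/√(1 − 0.3556²) = 1/√0.8735 = 1.070; τ_1 = 0.1157/1.070 = 0.1081 s.
Leg 2: β = 0.827; γ = 1/√(1 − 0.827²) = 1/√0.3161 = 1.779; τ_2 = 9.841/1.779 = 5.533 s.
Leg 3: speed unknown; τ_3 = 6.351/γ_3.
Total proper time: 0.1081 + 5.533 + τ_3 = 9.543, so τ_3 = 9.543 − 5.641 = 3.902 s.
γ_3 = 6.351/3.902 = 1.628; β = √(1 − 1/γ²) = √0.6225.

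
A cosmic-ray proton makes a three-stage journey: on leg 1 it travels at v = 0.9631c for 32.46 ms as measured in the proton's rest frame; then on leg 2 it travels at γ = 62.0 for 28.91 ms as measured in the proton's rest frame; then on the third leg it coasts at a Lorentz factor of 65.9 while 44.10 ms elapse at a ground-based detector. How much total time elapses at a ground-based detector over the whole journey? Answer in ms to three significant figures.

Δt = 1960 ms

Leg 1: γ = 1/√(1 − 0.9631²) = 1/√0.07244 = 3.715; Δt_1 = 3.715 × 32.46 = 120.6 ms.
Leg 2: γ = 62.0; Δt_2 = 62.00 × 28.91 = 1792 ms.
Leg 3: 44.10 ms is already measured at a ground-based detector.
Total: 120.6 + 1792 + 44.10 ms.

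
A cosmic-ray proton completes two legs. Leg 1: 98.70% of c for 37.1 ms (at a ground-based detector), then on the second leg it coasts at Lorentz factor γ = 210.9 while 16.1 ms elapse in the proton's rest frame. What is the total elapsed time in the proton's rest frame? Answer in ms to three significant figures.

Leg 1: β = 0.9870; γ = 1/√(1 − 0.9870²) = 1/√0.02583 = 6.222; τ_1 = 37.1/6.222 = 5.963 ms.
Leg 2: 16.1 ms is already measured in the proton's rest frame.
Total: 5.963 + 16.10 ms.

τ = 22.1 ms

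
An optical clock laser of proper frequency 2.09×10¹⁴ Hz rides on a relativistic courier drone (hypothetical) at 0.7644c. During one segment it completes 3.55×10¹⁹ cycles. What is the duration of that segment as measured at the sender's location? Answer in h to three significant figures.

γ = 1/√(1 − 0.7644²) = 1/√0.4157 = 1.551
Proper time for N cycles: τ = N/f = 3.55×10¹⁹/(2.09×10¹⁴) = 1.699×10⁵ s = 47.18 h.
Lab-frame duration Δt = γτ = 1.551 × 47.18 = 73.18 h.

Δt = 73.2 h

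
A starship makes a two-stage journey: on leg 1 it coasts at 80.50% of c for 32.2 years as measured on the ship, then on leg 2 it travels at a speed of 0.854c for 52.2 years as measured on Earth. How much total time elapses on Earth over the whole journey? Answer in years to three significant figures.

Δt = 106 years

Leg 1: β = 0.8050; γ = 1/√(1 − 0.8050²) = 1/√0.3520 = 1.686; Δt_1 = 1.686 × 32.2 = 54.28 years.
Leg 2: 52.2 years is already measured on Earth.
Total: 54.28 + 52.20 years.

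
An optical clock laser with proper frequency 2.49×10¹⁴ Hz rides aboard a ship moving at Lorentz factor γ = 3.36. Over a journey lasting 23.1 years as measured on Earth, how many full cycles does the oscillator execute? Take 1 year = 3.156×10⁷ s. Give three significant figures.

γ = 3.36
The oscillator's own cycle count is N = f × τ where τ is the proper time on the ship. τ = Δt/γ = 23.1/3.360 = 6.875 years = 2.170×10⁸ s.
N = 2.49×10¹⁴ × 2.170×10⁸ = 5.403×10²².

N = 5.40×10²²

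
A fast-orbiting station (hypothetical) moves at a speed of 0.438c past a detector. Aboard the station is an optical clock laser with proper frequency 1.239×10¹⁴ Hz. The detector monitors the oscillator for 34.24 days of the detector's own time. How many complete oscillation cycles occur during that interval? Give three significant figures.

N = 3.30×10²⁰

γ = 1/√(1 − 0.438²) = 1/√0.8082 = 1.112
During 34.24 days of lab time, the oscillator's proper time advances by τ = Δt/γ = 34.24/1.112 = 30.78 days = 2.659×10⁶ s.
N = f × τ = 1.239×10¹⁴ × 2.659×10⁶ = 3.295×10²⁰.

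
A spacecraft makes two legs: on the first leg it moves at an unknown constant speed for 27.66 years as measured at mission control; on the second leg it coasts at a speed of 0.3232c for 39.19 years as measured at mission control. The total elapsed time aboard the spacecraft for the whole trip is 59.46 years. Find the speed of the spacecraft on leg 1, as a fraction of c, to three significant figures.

Leg 1: speed unknown; τ_1 = 27.66/γ_1.
Leg 2: γ = 1/√(1 − 0.3232²) = 1/√0.8955 = 1.057; τ_2 = 39.19/1.057 = 37.09 years.
Total proper time: τ_1 + 37.09 = 59.46, so τ_1 = 59.46 − 37.09 = 22.37 years.
γ_1 = 27.66/22.37 = 1.236; β = √(1 − 1/γ²) = √0.3457.

β = 0.588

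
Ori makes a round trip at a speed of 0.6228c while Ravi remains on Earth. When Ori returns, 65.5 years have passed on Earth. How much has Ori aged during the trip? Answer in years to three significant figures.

γ = 1/√(1 − 0.6228²) = 1/√0.6121 = 1.278
Ori's clock measures proper time along the trip: τ = Δt/γ = 65.5/1.278 years.

τ = 51.2 years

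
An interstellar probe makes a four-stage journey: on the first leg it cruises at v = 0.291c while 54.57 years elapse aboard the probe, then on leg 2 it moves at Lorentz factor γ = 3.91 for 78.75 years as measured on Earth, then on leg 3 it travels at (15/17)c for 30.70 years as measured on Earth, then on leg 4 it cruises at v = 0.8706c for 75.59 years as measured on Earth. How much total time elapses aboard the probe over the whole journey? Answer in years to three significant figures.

Leg 1: 54.57 years is already measured aboard the probe.
Leg 2: γ = 3.91; τ_2 = 78.75/3.910 = 20.14 years.
Leg 3: γ = 1/√(1 − (15/17)²) = 17/8 = 2.125; τ_3 = 30.70/2.125 = 14.45 years.
Leg 4: γ = 1/√(1 − 0.8706²) = 1/√0.2421 = 2.033; τ_4 = 75.59/2.033 = 37.19 years.
Total: 54.57 + 20.14 + 14.45 + 37.19 years.

τ = 126 years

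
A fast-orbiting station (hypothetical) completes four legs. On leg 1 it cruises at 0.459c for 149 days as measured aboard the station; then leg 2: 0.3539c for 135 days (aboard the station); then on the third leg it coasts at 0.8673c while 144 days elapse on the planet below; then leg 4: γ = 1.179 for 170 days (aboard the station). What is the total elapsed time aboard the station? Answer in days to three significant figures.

Leg 1: 149 days is already measured aboard the station.
Leg 2: 135 days is already measured aboard the station.
Leg 3: γ = 1/√(1 − 0.8673²) = 1/√0.2478 = 2.009; τ_3 = 144/2.009 = 71.68 days.
Leg 4: 170 days is already measured aboard the station.
Total: 149.0 + 135.0 + 71.68 + 170.0 days.

τ = 526 days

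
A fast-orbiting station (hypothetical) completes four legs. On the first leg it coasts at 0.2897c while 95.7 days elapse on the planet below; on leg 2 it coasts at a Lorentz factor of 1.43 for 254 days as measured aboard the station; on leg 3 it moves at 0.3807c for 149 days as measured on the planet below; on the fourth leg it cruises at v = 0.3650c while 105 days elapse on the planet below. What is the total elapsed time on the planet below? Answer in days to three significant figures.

Δt = 713 days

Leg 1: 95.7 days is already measured on the planet below.
Leg 2: γ = 1.43; Δt_2 = 1.430 × 254 = 363.2 days.
Leg 3: 149 days is already measured on the planet below.
Leg 4: 105 days is already measured on the planet below.
Total: 95.70 + 363.2 + 149.0 + 105.0 days.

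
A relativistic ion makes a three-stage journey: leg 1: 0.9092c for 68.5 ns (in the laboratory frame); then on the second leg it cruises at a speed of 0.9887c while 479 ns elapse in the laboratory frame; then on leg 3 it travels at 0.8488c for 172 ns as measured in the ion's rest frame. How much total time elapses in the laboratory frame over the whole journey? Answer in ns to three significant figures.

Leg 1: 68.5 ns is already measured in the laboratory frame.
Leg 2: 479 ns is already measured in the laboratory frame.
Leg 3: γ = 1/√(1 − 0.8488²) = 1/√0.2795 = 1.891; Δt_3 = 1.891 × 172 = 325.3 ns.
Total: 68.50 + 479.0 + 325.3 ns.

Δt = 873 ns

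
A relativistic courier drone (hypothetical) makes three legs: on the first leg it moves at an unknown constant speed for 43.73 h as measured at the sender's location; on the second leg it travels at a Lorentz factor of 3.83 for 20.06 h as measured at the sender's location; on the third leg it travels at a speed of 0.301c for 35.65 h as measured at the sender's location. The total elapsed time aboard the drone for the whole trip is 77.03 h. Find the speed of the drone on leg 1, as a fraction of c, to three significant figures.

β = 0.503

Leg 1: speed unknown; τ_1 = 43.73/γ_1.
Leg 2: γ = 3.83; τ_2 = 20.06/3.830 = 5.238 h.
Leg 3: γ = 1/√(1 − 0.301²) = 1/√0.9094 = 1.049; τ_3 = 35.65/1.049 = 34.00 h.
Total proper time: τ_1 + 5.238 + 34.00 = 77.03, so τ_1 = 77.03 − 39.23 = 37.80 h.
γ_1 = 43.73/37.80 = 1.157; β = √(1 − 1/γ²) = √0.2530.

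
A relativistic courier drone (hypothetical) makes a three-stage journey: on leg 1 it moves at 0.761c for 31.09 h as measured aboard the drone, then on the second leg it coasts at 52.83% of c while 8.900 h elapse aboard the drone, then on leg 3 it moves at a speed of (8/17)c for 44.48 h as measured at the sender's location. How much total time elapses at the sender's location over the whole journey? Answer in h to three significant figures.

Leg 1: γ = 1/√(1 − 0.761²) = 1/√0.4209 = 1.541; Δt_1 = 1.541 × 31.09 = 47.92 h.
Leg 2: β = 0.5283; γ = 1/√(1 − 0.5283²) = 1/√0.7209 = 1.178; Δt_2 = 1.178 × 8.900 = 10.48 h.
Leg 3: 44.48 h is already measured at the sender's location.
Total: 47.92 + 10.48 + 44.48 h.

Δt = 103 h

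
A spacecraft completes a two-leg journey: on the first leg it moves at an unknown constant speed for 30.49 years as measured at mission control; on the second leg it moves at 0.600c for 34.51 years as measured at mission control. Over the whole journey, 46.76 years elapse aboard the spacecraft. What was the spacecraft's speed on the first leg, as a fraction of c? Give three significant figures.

Leg 1: speed unknown; τ_1 = 30.49/γ_1.
Leg 2: γ = 1/√(1 − 0.600²) = 5/4 = 1.250; τ_2 = 34.51/1.250 = 27.61 years.
Total proper time: τ_1 + 27.61 = 46.76, so τ_1 = 46.76 − 27.61 = 19.15 years.
γ_1 = 30.49/19.15 = 1.592; β = √(1 − 1/γ²) = √0.6054.

β = 0.778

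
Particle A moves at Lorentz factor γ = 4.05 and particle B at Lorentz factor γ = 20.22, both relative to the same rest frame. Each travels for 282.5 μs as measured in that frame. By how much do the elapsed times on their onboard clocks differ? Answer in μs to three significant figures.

|τ_A − τ_B| = 55.8 μs

A: γ = 4.05; τ_A = 282.5/4.050 = 69.75 μs.
B: γ = 20.22; τ_B = 282.5/20.22 = 13.97 μs.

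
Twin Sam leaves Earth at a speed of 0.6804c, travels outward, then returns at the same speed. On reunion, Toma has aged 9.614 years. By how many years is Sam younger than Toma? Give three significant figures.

Δt − τ = 2.57 years

γ = 1/√(1 − 0.6804²) = 1/√0.5371 = 1.365
Sam's elapsed proper time: τ = 9.614/1.365 = 7.046 years.
Age gap = Δt − τ = 9.614 − 7.046 years.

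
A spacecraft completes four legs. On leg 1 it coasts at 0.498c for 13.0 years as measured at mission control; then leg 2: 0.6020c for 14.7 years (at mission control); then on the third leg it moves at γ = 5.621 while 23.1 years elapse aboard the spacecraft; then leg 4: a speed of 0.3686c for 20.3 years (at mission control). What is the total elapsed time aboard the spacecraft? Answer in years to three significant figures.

τ = 65.0 years

Leg 1: γ = 1/√(1 − 0.498²) = 1/√0.7520 = 1.153; τ_1 = 13.0/1.153 = 11.27 years.
Leg 2: γ = 1/√(1 − 0.6020²) = 1/√0.6376 = 1.252; τ_2 = 14.7/1.252 = 11.74 years.
Leg 3: 23.1 years is already measured aboard the spacecraft.
Leg 4: γ = 1/√(1 − 0.3686²) = 1/√0.8641 = 1.076; τ_4 = 20.3/1.076 = 18.87 years.
Total: 11.27 + 11.74 + 23.10 + 18.87 years.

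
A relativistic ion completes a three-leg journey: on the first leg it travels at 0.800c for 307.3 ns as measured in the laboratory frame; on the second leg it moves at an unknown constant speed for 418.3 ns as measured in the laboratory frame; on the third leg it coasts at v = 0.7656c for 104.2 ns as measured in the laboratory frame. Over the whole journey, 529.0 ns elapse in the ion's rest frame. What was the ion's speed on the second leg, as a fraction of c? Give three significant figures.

β = 0.748

Leg 1: γ = 1/√(1 − 0.800²) = 5/3 ≈ 1.667; τ_1 = 307.3/1.667 = 184.4 ns.
Leg 2: speed unknown; τ_2 = 418.3/γ_2.
Leg 3: γ = 1/√(1 − 0.7656²) = 1/√0.4139 = 1.554; τ_3 = 104.2/1.554 = 67.03 ns.
Total proper time: 184.4 + τ_2 + 67.03 = 529.0, so τ_2 = 529.0 − 251.4 = 277.6 ns.
γ_2 = 418.3/277.6 = 1.507; β = √(1 − 1/γ²) = √0.5596.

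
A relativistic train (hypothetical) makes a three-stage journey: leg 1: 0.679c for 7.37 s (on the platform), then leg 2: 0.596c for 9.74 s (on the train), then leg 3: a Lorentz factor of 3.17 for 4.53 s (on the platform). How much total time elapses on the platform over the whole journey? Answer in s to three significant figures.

Leg 1: 7.37 s is already measured on the platform.
Leg 2: γ = 1/√(1 − 0.596²) = 1/√0.6448 = 1.245; Δt_2 = 1.245 × 9.74 = 12.13 s.
Leg 3: 4.53 s is already measured on the platform.
Total: 7.370 + 12.13 + 4.530 s.

Δt = 24.0 s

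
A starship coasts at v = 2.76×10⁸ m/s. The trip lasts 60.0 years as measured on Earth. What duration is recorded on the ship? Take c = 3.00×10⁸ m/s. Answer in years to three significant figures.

τ = 23.5 years

β = 2.76×10⁸/3.00×10⁸ = 0.9200; γ = 1/√(1 − 0.9200²) = 2.552
The interval measured on Earth is the dilated one; the clock on the ship measures the proper time τ = Δt/γ = 60.0/2.552 years.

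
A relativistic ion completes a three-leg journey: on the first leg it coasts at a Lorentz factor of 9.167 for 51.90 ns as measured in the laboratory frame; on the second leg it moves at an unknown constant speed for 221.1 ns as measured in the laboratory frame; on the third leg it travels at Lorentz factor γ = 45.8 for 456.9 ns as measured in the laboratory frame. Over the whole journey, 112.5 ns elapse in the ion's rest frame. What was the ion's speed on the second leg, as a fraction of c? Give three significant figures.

Leg 1: γ = 9.167; τ_1 = 51.90/9.167 = 5.662 ns.
Leg 2: speed unknown; τ_2 = 221.1/γ_2.
Leg 3: γ = 45.8; τ_3 = 456.9/45.80 = 9.976 ns.
Total proper time: 5.662 + τ_2 + 9.976 = 112.5, so τ_2 = 112.5 − 15.64 = 96.86 ns.
γ_2 = 221.1/96.86 = 2.283; β = √(1 − 1/γ²) = √0.8081.

β = 0.899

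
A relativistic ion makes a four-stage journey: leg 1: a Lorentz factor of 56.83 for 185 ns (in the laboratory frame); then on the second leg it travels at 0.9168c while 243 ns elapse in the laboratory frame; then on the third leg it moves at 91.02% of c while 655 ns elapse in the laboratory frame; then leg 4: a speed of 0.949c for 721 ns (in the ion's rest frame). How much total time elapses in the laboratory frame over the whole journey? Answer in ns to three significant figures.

Δt = 3370 ns

Leg 1: 185 ns is already measured in the laboratory frame.
Leg 2: 243 ns is already measured in the laboratory frame.
Leg 3: 655 ns is already measured in the laboratory frame.
Leg 4: γ = 1/√(1 − 0.949²) = 1/√0.09940 = 3.172; Δt_4 = 3.172 × 721 = 2287 ns.
Total: 185.0 + 243.0 + 655.0 + 2287 ns.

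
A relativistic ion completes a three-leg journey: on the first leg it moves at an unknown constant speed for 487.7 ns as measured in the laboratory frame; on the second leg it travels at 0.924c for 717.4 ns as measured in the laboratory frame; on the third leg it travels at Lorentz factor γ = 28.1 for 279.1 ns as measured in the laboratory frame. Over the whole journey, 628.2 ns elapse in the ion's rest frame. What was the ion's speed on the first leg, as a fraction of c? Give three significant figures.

β = 0.709

Leg 1: speed unknown; τ_1 = 487.7/γ_1.
Leg 2: γ = 1/√(1 − 0.924²) = 1/√0.1462 = 2.615; τ_2 = 717.4/2.615 = 274.3 ns.
Leg 3: γ = 28.1; τ_3 = 279.1/28.10 = 9.932 ns.
Total proper time: τ_1 + 274.3 + 9.932 = 628.2, so τ_1 = 628.2 − 284.3 = 343.9 ns.
γ_1 = 487.7/343.9 = 1.418; β = √(1 − 1/γ²) = √0.5027.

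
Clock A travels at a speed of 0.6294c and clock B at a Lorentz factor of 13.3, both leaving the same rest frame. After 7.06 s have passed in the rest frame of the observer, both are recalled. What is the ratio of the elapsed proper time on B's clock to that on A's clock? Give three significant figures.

A: γ = 1/√(1 − 0.6294²) = 1/√0.6039 = 1.287. B: γ = 13.3.
τ_A/τ_B = γ_B/γ_A = 13.30/1.287 = 10.34, so τ_B/τ_A = 0.09676.

τ_B/τ_A = 0.0968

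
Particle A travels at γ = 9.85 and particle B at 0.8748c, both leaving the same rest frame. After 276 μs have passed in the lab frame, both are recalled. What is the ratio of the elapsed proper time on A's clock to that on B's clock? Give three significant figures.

A: γ = 9.85. B: γ = 1/√(1 − 0.8748²) = 1/√0.2347 = 2.064.
τ_A/τ_B = γ_B/γ_A = 2.064/9.850 = 0.2095, so τ_A/τ_B = 0.2095.

τ_A/τ_B = 0.210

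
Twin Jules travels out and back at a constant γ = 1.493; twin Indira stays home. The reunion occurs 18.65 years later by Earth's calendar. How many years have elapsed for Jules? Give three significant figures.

τ = 12.5 years

γ = 1.493
Jules's clock measures proper time along the trip: τ = Δt/γ = 18.65/1.493 years.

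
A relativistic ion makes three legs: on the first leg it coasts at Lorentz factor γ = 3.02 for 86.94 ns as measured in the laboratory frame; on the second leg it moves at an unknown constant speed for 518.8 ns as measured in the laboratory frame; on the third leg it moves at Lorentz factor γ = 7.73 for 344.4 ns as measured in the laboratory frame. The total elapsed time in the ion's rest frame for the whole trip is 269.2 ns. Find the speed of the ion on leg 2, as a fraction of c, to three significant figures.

Leg 1: γ = 3.02; τ_1 = 86.94/3.020 = 28.79 ns.
Leg 2: speed unknown; τ_2 = 518.8/γ_2.
Leg 3: γ = 7.73; τ_3 = 344.4/7.730 = 44.55 ns.
Total proper time: 28.79 + τ_2 + 44.55 = 269.2, so τ_2 = 269.2 − 73.34 = 195.9 ns.
γ_2 = 518.8/195.9 = 2.649; β = √(1 − 1/γ²) = √0.8575.

β = 0.926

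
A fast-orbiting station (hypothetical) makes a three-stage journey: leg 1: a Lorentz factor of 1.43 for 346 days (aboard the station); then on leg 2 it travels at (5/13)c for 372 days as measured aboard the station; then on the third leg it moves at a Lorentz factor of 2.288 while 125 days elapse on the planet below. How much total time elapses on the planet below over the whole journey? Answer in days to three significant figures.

Leg 1: γ = 1.43; Δt_1 = 1.430 × 346 = 494.8 days.
Leg 2: γ = 1/√(1 − (5/13)²) = 13/12 ≈ 1.083; Δt_2 = 1.083 × 372 = 403.0 days.
Leg 3: 125 days is already measured on the planet below.
Total: 494.8 + 403.0 + 125.0 days.

Δt = 1020 days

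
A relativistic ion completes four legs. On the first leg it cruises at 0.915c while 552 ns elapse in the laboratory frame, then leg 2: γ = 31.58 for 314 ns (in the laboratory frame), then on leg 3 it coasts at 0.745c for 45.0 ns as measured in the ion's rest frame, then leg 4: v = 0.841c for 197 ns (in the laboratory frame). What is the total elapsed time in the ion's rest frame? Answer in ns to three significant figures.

Leg 1: γ = 1/√(1 − 0.915²) = 1/√0.1628 = 2.479; τ_1 = 552/2.479 = 222.7 ns.
Leg 2: γ = 31.58; τ_2 = 314/31.58 = 9.943 ns.
Leg 3: 45.0 ns is already measured in the ion's rest frame.
Leg 4: γ = 1/√(1 − 0.841²) = 1/√0.2927 = 1.848; τ_4 = 197/1.848 = 106.6 ns.
Total: 222.7 + 9.943 + 45.00 + 106.6 ns.

τ = 384 ns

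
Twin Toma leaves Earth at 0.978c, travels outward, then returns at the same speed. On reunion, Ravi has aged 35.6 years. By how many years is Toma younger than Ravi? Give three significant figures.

γ = 1/√(1 − 0.978²) = 1/√0.04352 = 4.794
Toma's elapsed proper time: τ = 35.6/4.794 = 7.426 years.
Age gap = Δt − τ = 35.6 − 7.426 years.

Δt − τ = 28.2 years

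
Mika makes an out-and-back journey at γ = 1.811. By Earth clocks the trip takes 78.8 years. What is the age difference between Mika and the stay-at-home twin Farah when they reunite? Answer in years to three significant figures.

γ = 1.811
Mika's elapsed proper time: τ = 78.8/1.811 = 43.51 years.
Age gap = Δt − τ = 78.8 − 43.51 years.

Δt − τ = 35.3 years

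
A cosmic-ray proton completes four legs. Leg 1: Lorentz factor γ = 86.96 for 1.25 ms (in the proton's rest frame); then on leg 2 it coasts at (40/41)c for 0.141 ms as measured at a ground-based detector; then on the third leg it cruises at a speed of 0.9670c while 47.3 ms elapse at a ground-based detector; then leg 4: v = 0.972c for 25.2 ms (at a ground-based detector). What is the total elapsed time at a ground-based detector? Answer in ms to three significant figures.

Δt = 181 ms

Leg 1: γ = 86.96; Δt_1 = 86.96 × 1.25 = 108.7 ms.
Leg 2: 0.141 ms is already measured at a ground-based detector.
Leg 3: 47.3 ms is already measured at a ground-based detector.
Leg 4: 25.2 ms is already measured at a ground-based detector.
Total: 108.7 + 0.1410 + 47.30 + 25.20 ms.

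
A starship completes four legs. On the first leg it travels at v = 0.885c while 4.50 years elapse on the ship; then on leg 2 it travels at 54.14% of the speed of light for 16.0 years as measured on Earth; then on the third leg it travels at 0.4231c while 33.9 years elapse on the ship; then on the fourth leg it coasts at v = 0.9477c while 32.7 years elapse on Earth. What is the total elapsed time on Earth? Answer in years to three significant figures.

Δt = 95.8 years

Leg 1: γ = 1/√(1 − 0.885²) = 1/√0.2168 = 2.148; Δt_1 = 2.148 × 4.50 = 9.665 years.
Leg 2: 16.0 years is already measured on Earth.
Leg 3: γ = 1/√(1 − 0.4231²) = 1/√0.8210 = 1.104; Δt_3 = 1.104 × 33.9 = 37.41 years.
Leg 4: 32.7 years is already measured on Earth.
Total: 9.665 + 16.00 + 37.41 + 32.70 years.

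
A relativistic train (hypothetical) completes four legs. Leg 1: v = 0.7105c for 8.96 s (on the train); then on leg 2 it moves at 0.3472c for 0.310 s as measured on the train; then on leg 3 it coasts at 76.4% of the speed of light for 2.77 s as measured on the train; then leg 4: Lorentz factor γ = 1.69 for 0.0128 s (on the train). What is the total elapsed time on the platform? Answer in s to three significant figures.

Δt = 17.4 s

Leg 1: γ = 1/√(1 − 0.7105²) = 1/√0.4952 = 1.421; Δt_1 = 1.421 × 8.96 = 12.73 s.
Leg 2: γ = 1/√(1 − 0.3472²) = 1/√0.8795 = 1.066; Δt_2 = 1.066 × 0.310 = 0.3306 s.
Leg 3: β = 0.764; γ = 1/√(1 − 0.764²) = 1/√0.4163 = 1.550; Δt_3 = 1.550 × 2.77 = 4.293 s.
Leg 4: γ = 1.69; Δt_4 = 1.690 × 0.0128 = 0.02163 s.
Total: 12.73 + 0.3306 + 4.293 + 0.02163 s.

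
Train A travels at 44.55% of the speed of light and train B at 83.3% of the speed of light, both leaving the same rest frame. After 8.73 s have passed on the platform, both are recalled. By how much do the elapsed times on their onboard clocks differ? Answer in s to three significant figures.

|τ_A − τ_B| = 2.99 s

A: β = 0.4455; γ = 1/√(1 − 0.4455²) = 1/√0.8015 = 1.117; τ_A = 8.73/1.117 = 7.816 s.
B: β = 0.833; γ = 1/√(1 − 0.833²) = 1/√0.3061 = 1.807; τ_B = 8.73/1.807 = 4.830 s.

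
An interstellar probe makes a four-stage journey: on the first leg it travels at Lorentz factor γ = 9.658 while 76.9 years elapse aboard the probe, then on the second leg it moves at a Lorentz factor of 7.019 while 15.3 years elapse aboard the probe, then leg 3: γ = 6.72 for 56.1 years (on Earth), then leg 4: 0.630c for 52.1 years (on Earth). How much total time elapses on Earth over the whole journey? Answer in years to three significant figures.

Δt = 958 years

Leg 1: γ = 9.658; Δt_1 = 9.658 × 76.9 = 742.7 years.
Leg 2: γ = 7.019; Δt_2 = 7.019 × 15.3 = 107.4 years.
Leg 3: 56.1 years is already measured on Earth.
Leg 4: 52.1 years is already measured on Earth.
Total: 742.7 + 107.4 + 56.10 + 52.10 years.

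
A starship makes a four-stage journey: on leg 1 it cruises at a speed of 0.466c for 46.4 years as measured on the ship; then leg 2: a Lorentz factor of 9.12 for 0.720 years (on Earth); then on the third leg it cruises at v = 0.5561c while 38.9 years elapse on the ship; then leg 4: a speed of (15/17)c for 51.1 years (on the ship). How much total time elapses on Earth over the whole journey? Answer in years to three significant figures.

Δt = 209 years

Leg 1: γ = 1/√(1 − 0.466²) = 1/√0.7828 = 1.130; Δt_1 = 1.130 × 46.4 = 52.44 years.
Leg 2: 0.720 years is already measured on Earth.
Leg 3: γ = 1/√(1 − 0.5561²) = 1/√0.6908 = 1.203; Δt_3 = 1.203 × 38.9 = 46.80 years.
Leg 4: γ = 1/√(1 − (15/17)²) = 17/8 = 2.125; Δt_4 = 2.125 × 51.1 = 108.6 years.
Total: 52.44 + 0.7200 + 46.80 + 108.6 years.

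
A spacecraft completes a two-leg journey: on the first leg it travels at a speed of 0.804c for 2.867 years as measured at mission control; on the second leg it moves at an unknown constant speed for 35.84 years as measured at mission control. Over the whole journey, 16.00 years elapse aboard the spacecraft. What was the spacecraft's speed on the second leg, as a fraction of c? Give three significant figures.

Leg 1: γ = 1/√(1 − 0.804²) = 1/√0.3536 = 1.682; τ_1 = 2.867/1.682 = 1.705 years.
Leg 2: speed unknown; τ_2 = 35.84/γ_2.
Total proper time: 1.705 + τ_2 = 16.00, so τ_2 = 16.00 − 1.705 = 14.30 years.
γ_2 = 35.84/14.30 = 2.507; β = √(1 − 1/γ²) = √0.8409.

β = 0.917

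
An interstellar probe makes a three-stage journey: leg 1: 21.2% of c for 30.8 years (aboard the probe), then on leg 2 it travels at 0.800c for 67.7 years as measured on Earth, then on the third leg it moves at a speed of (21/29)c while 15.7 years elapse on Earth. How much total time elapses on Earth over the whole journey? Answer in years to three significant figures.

Δt = 115 years

Leg 1: β = 0.212; γ = 1/√(1 − 0.212²) = 1/√0.9551 = 1.023; Δt_1 = 1.023 × 30.8 = 31.52 years.
Leg 2: 67.7 years is already measured on Earth.
Leg 3: 15.7 years is already measured on Earth.
Total: 31.52 + 67.70 + 15.70 years.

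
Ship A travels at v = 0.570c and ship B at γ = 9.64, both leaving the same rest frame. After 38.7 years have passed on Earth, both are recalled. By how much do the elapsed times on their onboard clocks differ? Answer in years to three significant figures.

|τ_A − τ_B| = 27.8 years

A: γ = 1/√(1 − 0.570²) = 1/√0.6751 = 1.217; τ_A = 38.7/1.217 = 31.80 years.
B: γ = 9.64; τ_B = 38.7/9.640 = 4.015 years.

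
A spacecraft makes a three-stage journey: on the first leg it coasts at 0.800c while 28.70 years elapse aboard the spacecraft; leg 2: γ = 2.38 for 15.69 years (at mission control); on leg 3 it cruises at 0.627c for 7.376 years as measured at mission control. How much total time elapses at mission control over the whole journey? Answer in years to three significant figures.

Δt = 70.9 years

Leg 1: γ = 1/√(1 − 0.800²) = 5/3 ≈ 1.667; Δt_1 = 1.667 × 28.70 = 47.83 years.
Leg 2: 15.69 years is already measured at mission control.
Leg 3: 7.376 years is already measured at mission control.
Total: 47.83 + 15.69 + 7.376 years.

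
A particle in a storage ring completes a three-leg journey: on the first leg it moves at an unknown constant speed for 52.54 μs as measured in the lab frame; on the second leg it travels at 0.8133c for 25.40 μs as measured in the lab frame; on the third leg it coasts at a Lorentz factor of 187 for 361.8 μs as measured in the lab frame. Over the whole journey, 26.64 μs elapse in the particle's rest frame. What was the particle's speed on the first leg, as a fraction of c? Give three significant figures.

β = 0.982

Leg 1: speed unknown; τ_1 = 52.54/γ_1.
Leg 2: γ = 1/√(1 − 0.8133²) = 1/√0.3385 = 1.719; τ_2 = 25.40/1.719 = 14.78 μs.
Leg 3: γ = 187; τ_3 = 361.8/187.0 = 1.935 μs.
Total proper time: τ_1 + 14.78 + 1.935 = 26.64, so τ_1 = 26.64 − 16.71 = 9.926 μs.
γ_1 = 52.54/9.926 = 5.293; β = √(1 − 1/γ²) = √0.9643.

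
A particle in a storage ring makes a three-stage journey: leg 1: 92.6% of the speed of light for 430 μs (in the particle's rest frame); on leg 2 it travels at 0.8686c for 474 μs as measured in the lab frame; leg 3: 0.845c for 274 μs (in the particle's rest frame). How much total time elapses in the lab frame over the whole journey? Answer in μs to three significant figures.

Leg 1: β = 0.926; γ = 1/√(1 − 0.926²) = 1/√0.1425 = 2.649; Δt_1 = 2.649 × 430 = 1139 μs.
Leg 2: 474 μs is already measured in the lab frame.
Leg 3: γ = 1/√(1 − 0.845²) = 1/√0.2860 = 1.870; Δt_3 = 1.870 × 274 = 512.4 μs.
Total: 1139 + 474.0 + 512.4 μs.

Δt = 2130 μs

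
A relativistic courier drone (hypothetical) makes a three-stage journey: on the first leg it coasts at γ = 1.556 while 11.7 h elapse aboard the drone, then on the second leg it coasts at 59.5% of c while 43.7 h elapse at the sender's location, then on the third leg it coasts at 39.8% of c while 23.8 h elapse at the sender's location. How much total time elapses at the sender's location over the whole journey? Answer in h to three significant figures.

Δt = 85.7 h

Leg 1: γ = 1.556; Δt_1 = 1.556 × 11.7 = 18.21 h.
Leg 2: 43.7 h is already measured at the sender's location.
Leg 3: 23.8 h is already measured at the sender's location.
Total: 18.21 + 43.70 + 23.80 h.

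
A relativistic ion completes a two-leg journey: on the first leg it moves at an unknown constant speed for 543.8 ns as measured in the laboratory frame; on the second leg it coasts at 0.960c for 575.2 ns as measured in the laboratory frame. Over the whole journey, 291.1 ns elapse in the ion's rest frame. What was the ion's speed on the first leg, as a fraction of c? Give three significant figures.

Leg 1: speed unknown; τ_1 = 543.8/γ_1.
Leg 2: γ = 1/√(1 − 0.960²) = 25/7 ≈ 3.571; τ_2 = 575.2/3.571 = 161.1 ns.
Total proper time: τ_1 + 161.1 = 291.1, so τ_1 = 291.1 − 161.1 = 130.0 ns.
γ_1 = 543.8/130.0 = 4.182; β = √(1 − 1/γ²) = √0.9428.

β = 0.971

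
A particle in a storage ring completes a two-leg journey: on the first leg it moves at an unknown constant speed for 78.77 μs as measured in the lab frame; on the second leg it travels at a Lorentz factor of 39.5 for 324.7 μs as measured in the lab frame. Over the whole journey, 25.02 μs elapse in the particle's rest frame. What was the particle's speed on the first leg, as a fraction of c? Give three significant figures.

β = 0.977

Leg 1: speed unknown; τ_1 = 78.77/γ_1.
Leg 2: γ = 39.5; τ_2 = 324.7/39.50 = 8.220 μs.
Total proper time: τ_1 + 8.220 = 25.02, so τ_1 = 25.02 − 8.220 = 16.80 μs.
γ_1 = 78.77/16.80 = 4.689; β = √(1 − 1/γ²) = √0.9545.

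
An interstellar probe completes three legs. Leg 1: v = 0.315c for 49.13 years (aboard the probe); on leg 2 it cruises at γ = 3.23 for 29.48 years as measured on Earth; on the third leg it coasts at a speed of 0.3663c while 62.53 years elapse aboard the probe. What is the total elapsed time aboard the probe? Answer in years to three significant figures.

τ = 121 years

Leg 1: 49.13 years is already measured aboard the probe.
Leg 2: γ = 3.23; τ_2 = 29.48/3.230 = 9.127 years.
Leg 3: 62.53 years is already measured aboard the probe.
Total: 49.13 + 9.127 + 62.53 years.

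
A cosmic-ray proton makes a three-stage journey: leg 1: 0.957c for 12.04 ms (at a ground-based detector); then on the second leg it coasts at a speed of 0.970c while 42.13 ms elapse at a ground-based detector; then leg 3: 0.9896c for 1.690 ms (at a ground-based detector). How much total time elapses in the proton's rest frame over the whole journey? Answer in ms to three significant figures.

Leg 1: γ = 1/√(1 − 0.957²) = 1/√0.08415 = 3.447; τ_1 = 12.04/3.447 = 3.493 ms.
Leg 2: γ = 1/√(1 − 0.970²) = 1/√0.05910 = 4.113; τ_2 = 42.13/4.113 = 10.24 ms.
Leg 3: γ = 1/√(1 − 0.9896²) = 1/√0.02069 = 6.952; τ_3 = 1.690/6.952 = 0.2431 ms.
Total: 3.493 + 10.24 + 0.2431 ms.

τ = 14.0 ms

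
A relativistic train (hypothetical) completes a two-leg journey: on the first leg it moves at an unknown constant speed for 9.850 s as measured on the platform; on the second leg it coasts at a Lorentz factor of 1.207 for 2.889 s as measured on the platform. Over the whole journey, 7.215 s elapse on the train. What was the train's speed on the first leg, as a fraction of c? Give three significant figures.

Leg 1: speed unknown; τ_1 = 9.850/γ_1.
Leg 2: γ = 1.207; τ_2 = 2.889/1.207 = 2.394 s.
Total proper time: τ_1 + 2.394 = 7.215, so τ_1 = 7.215 − 2.394 = 4.821 s.
γ_1 = 9.850/4.821 = 2.043; β = √(1 − 1/γ²) = √0.7604.

β = 0.872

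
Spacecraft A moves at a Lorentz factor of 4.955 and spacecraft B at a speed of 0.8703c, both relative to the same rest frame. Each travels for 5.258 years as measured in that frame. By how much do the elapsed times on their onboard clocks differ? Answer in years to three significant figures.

|τ_A − τ_B| = 1.53 years

A: γ = 4.955; τ_A = 5.258/4.955 = 1.061 years.
B: γ = 1/√(1 − 0.8703²) = 1/√0.2426 = 2.030; τ_B = 5.258/2.030 = 2.590 years.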